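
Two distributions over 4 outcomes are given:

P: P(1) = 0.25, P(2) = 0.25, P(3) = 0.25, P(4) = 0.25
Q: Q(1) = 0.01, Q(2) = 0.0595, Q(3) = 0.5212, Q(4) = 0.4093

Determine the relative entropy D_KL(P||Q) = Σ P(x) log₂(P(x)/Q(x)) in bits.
1.2359 bits

D_KL(P||Q) = Σ P(x) log₂(P(x)/Q(x))

Computing term by term:
  P(1)·log₂(P(1)/Q(1)) = 0.25·log₂(0.25/0.01) = 1.16096
  P(2)·log₂(P(2)/Q(2)) = 0.25·log₂(0.25/0.0595) = 0.51774
  P(3)·log₂(P(3)/Q(3)) = 0.25·log₂(0.25/0.5212) = -0.26498
  P(4)·log₂(P(4)/Q(4)) = 0.25·log₂(0.25/0.4093) = -0.17781

D_KL(P||Q) = 1.16096 + 0.51774 - 0.26498 - 0.17781 = 1.23591 ≈ 1.2359 bits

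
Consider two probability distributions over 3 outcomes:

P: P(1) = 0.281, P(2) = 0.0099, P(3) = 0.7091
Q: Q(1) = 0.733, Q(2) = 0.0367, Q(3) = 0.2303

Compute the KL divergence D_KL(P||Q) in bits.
0.7431 bits

D_KL(P||Q) = Σ P(x) log₂(P(x)/Q(x))

Computing term by term:
  P(1)·log₂(P(1)/Q(1)) = 0.281·log₂(0.281/0.733) = -0.38869
  P(2)·log₂(P(2)/Q(2)) = 0.0099·log₂(0.0099/0.0367) = -0.01871
  P(3)·log₂(P(3)/Q(3)) = 0.7091·log₂(0.7091/0.2303) = 1.15050

D_KL(P||Q) = -0.38869 - 0.01871 + 1.15050 = 0.74310 ≈ 0.7431 bits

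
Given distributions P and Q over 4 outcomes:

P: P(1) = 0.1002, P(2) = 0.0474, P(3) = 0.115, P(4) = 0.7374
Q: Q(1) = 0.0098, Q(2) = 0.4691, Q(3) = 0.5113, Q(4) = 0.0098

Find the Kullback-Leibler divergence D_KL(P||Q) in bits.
4.5284 bits

D_KL(P||Q) = Σ P(x) log₂(P(x)/Q(x))

Computing term by term:
  P(1)·log₂(P(1)/Q(1)) = 0.1002·log₂(0.1002/0.0098) = 0.33607
  P(2)·log₂(P(2)/Q(2)) = 0.0474·log₂(0.0474/0.4691) = -0.15675
  P(3)·log₂(P(3)/Q(3)) = 0.115·log₂(0.115/0.5113) = -0.24754
  P(4)·log₂(P(4)/Q(4)) = 0.7374·log₂(0.7374/0.0098) = 4.59660

D_KL(P||Q) = 0.33607 - 0.15675 - 0.24754 + 4.59660 = 4.52838 ≈ 4.5284 bits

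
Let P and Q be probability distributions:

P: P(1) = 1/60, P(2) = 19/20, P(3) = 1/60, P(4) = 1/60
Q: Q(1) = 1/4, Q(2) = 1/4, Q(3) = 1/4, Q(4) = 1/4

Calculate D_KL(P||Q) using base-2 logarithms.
1.6344 bits

D_KL(P||Q) = Σ P(x) log₂(P(x)/Q(x))

Computing term by term:
  P(1)·log₂(P(1)/Q(1)) = (1/60)·log₂((1/60)/(1/4)) = -0.06511
  P(2)·log₂(P(2)/Q(2)) = (19/20)·log₂((19/20)/(1/4)) = 1.82970
  P(3)·log₂(P(3)/Q(3)) = (1/60)·log₂((1/60)/(1/4)) = -0.06511
  P(4)·log₂(P(4)/Q(4)) = (1/60)·log₂((1/60)/(1/4)) = -0.06511

D_KL(P||Q) = -0.06511 + 1.82970 - 0.06511 - 0.06511 = 1.63437 ≈ 1.6344 bits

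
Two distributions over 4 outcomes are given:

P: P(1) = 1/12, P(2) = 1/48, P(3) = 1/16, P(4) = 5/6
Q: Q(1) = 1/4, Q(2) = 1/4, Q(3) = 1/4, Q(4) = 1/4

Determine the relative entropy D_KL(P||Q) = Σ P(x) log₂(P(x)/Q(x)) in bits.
1.1157 bits

D_KL(P||Q) = Σ P(x) log₂(P(x)/Q(x))

Computing term by term:
  P(1)·log₂(P(1)/Q(1)) = (1/12)·log₂((1/12)/(1/4)) = -0.13208
  P(2)·log₂(P(2)/Q(2)) = (1/48)·log₂((1/48)/(1/4)) = -0.07469
  P(3)·log₂(P(3)/Q(3)) = (1/16)·log₂((1/16)/(1/4)) = -0.12500
  P(4)·log₂(P(4)/Q(4)) = (5/6)·log₂((5/6)/(1/4)) = 1.44747

D_KL(P||Q) = -0.13208 - 0.07469 - 0.12500 + 1.44747 = 1.11570 ≈ 1.1157 bits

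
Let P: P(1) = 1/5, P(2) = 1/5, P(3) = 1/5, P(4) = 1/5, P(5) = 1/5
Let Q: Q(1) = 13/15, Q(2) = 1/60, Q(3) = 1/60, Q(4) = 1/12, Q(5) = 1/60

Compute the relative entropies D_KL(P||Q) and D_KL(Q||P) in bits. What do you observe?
D_KL(P||Q) = 1.9805 bits, D_KL(Q||P) = 1.5489 bits. The two directions give different values (D_KL(P||Q) exceeds D_KL(Q||P) by 0.4316 bits): KL divergence is asymmetric.

D_KL(P||Q) = Σ P(x) log₂(P(x)/Q(x))

Computing term by term:
  P(1)·log₂(P(1)/Q(1)) = (1/5)·log₂((1/5)/(13/15)) = -0.42310
  P(2)·log₂(P(2)/Q(2)) = (1/5)·log₂((1/5)/(1/60)) = 0.71699
  P(3)·log₂(P(3)/Q(3)) = (1/5)·log₂((1/5)/(1/60)) = 0.71699
  P(4)·log₂(P(4)/Q(4)) = (1/5)·log₂((1/5)/(1/12)) = 0.25261
  P(5)·log₂(P(5)/Q(5)) = (1/5)·log₂((1/5)/(1/60)) = 0.71699

D_KL(P||Q) = -0.42310 + 0.71699 + 0.71699 + 0.25261 + 0.71699 = 1.98048 ≈ 1.9805 bits

D_KL(Q||P) = Σ Q(x) log₂(Q(x)/P(x))

Computing term by term:
  Q(1)·log₂(Q(1)/P(1)) = (13/15)·log₂((13/15)/(1/5)) = 1.83341
  Q(2)·log₂(Q(2)/P(2)) = (1/60)·log₂((1/60)/(1/5)) = -0.05975
  Q(3)·log₂(Q(3)/P(3)) = (1/60)·log₂((1/60)/(1/5)) = -0.05975
  Q(4)·log₂(Q(4)/P(4)) = (1/12)·log₂((1/12)/(1/5)) = -0.10525
  Q(5)·log₂(Q(5)/P(5)) = (1/60)·log₂((1/60)/(1/5)) = -0.05975

D_KL(Q||P) = 1.83341 - 0.05975 - 0.05975 - 0.10525 - 0.05975 = 1.54891 ≈ 1.5489 bits

These are NOT equal (difference: 0.4316 bits). KL divergence is asymmetric: D_KL(P||Q) ≠ D_KL(Q||P) in general.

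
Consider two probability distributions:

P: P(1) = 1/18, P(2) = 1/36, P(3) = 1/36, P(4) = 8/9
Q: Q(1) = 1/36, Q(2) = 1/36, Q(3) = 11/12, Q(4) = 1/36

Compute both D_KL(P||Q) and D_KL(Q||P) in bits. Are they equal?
D_KL(P||Q) = 4.3599 bits, D_KL(Q||P) = 4.4574 bits. No, they are not equal.

D_KL(P||Q) = Σ P(x) log₂(P(x)/Q(x))

Computing term by term:
  P(1)·log₂(P(1)/Q(1)) = (1/18)·log₂((1/18)/(1/36)) = 0.05556
  P(2)·log₂(P(2)/Q(2)) = (1/36)·log₂((1/36)/(1/36)) = 0.00000
  P(3)·log₂(P(3)/Q(3)) = (1/36)·log₂((1/36)/(11/12)) = -0.14012
  P(4)·log₂(P(4)/Q(4)) = (8/9)·log₂((8/9)/(1/36)) = 4.44444

D_KL(P||Q) = 0.05556 + 0.00000 - 0.14012 + 4.44444 = 4.35988 ≈ 4.3599 bits

D_KL(Q||P) = Σ Q(x) log₂(Q(x)/P(x))

Computing term by term:
  Q(1)·log₂(Q(1)/P(1)) = (1/36)·log₂((1/36)/(1/18)) = -0.02778
  Q(2)·log₂(Q(2)/P(2)) = (1/36)·log₂((1/36)/(1/36)) = 0.00000
  Q(3)·log₂(Q(3)/P(3)) = (11/12)·log₂((11/12)/(1/36)) = 4.62403
  Q(4)·log₂(Q(4)/P(4)) = (1/36)·log₂((1/36)/(8/9)) = -0.13889

D_KL(Q||P) = -0.02778 + 0.00000 + 4.62403 - 0.13889 = 4.45736 ≈ 4.4574 bits

These are NOT equal (difference: 0.0975 bits). KL divergence is asymmetric: D_KL(P||Q) ≠ D_KL(Q||P) in general.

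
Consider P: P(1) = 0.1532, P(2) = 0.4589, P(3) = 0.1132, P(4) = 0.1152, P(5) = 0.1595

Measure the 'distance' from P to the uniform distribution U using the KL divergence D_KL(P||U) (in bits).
0.2542 bits

U(i) = 1/5 for all i

D_KL(P||U) = Σ P(x) log₂(P(x) / (1/5))
           = Σ P(x) log₂(P(x)) + log₂(5)
           = log₂(5) - H(P)

H(P) = -Σ P(x) log₂(P(x)):
  -P(1)·log₂(P(1)) = -(0.1532)·log₂(0.1532) = 0.41464
  -P(2)·log₂(P(2)) = -(0.4589)·log₂(0.4589) = 0.51569
  -P(3)·log₂(P(3)) = -(0.1132)·log₂(0.1132) = 0.35579
  -P(4)·log₂(P(4)) = -(0.1152)·log₂(0.1152) = 0.35917
  -P(5)·log₂(P(5)) = -(0.1595)·log₂(0.1595) = 0.42242
H(P) = 0.41464 + 0.51569 + 0.35579 + 0.35917 + 0.42242 = 2.06771 bits

log₂(5) = 2.32193 bits

D_KL(P||U) = 2.32193 - 2.06771 = 0.25422 ≈ 0.2542 bits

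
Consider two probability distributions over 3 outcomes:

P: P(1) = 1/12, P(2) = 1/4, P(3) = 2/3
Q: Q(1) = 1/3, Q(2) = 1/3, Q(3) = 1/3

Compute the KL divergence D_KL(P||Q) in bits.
0.3962 bits

D_KL(P||Q) = Σ P(x) log₂(P(x)/Q(x))

Computing term by term:
  P(1)·log₂(P(1)/Q(1)) = (1/12)·log₂((1/12)/(1/3)) = -0.16667
  P(2)·log₂(P(2)/Q(2)) = (1/4)·log₂((1/4)/(1/3)) = -0.10376
  P(3)·log₂(P(3)/Q(3)) = (2/3)·log₂((2/3)/(1/3)) = 0.66667

D_KL(P||Q) = -0.16667 - 0.10376 + 0.66667 = 0.39624 ≈ 0.3962 bits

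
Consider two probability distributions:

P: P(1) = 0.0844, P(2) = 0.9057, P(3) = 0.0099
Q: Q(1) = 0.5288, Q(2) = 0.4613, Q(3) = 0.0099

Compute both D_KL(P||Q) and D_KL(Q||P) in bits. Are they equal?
D_KL(P||Q) = 0.6581 bits, D_KL(Q||P) = 0.9510 bits. No, they are not equal.

D_KL(P||Q) = Σ P(x) log₂(P(x)/Q(x))

Computing term by term:
  P(1)·log₂(P(1)/Q(1)) = 0.0844·log₂(0.0844/0.5288) = -0.22344
  P(2)·log₂(P(2)/Q(2)) = 0.9057·log₂(0.9057/0.4613) = 0.88154
  P(3)·log₂(P(3)/Q(3)) = 0.0099·log₂(0.0099/0.0099) = 0.00000

D_KL(P||Q) = -0.22344 + 0.88154 + 0.00000 = 0.65810 ≈ 0.6581 bits

D_KL(Q||P) = Σ Q(x) log₂(Q(x)/P(x))

Computing term by term:
  Q(1)·log₂(Q(1)/P(1)) = 0.5288·log₂(0.5288/0.0844) = 1.39995
  Q(2)·log₂(Q(2)/P(2)) = 0.4613·log₂(0.4613/0.9057) = -0.44900
  Q(3)·log₂(Q(3)/P(3)) = 0.0099·log₂(0.0099/0.0099) = 0.00000

D_KL(Q||P) = 1.39995 - 0.44900 + 0.00000 = 0.95095 ≈ 0.9510 bits

These are NOT equal (difference: 0.2929 bits). KL divergence is asymmetric: D_KL(P||Q) ≠ D_KL(Q||P) in general.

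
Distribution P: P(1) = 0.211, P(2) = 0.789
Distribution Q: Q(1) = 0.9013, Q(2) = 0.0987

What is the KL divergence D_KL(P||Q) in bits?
1.9241 bits

D_KL(P||Q) = Σ P(x) log₂(P(x)/Q(x))

Computing term by term:
  P(1)·log₂(P(1)/Q(1)) = 0.211·log₂(0.211/0.9013) = -0.44200
  P(2)·log₂(P(2)/Q(2)) = 0.789·log₂(0.789/0.0987) = 2.36613

D_KL(P||Q) = -0.44200 + 2.36613 = 1.92413 ≈ 1.9241 bits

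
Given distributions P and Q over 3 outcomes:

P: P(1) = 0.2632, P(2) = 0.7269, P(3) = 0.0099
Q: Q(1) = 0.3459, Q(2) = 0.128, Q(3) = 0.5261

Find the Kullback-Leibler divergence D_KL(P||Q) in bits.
1.6608 bits

D_KL(P||Q) = Σ P(x) log₂(P(x)/Q(x))

Computing term by term:
  P(1)·log₂(P(1)/Q(1)) = 0.2632·log₂(0.2632/0.3459) = -0.10375
  P(2)·log₂(P(2)/Q(2)) = 0.7269·log₂(0.7269/0.128) = 1.82133
  P(3)·log₂(P(3)/Q(3)) = 0.0099·log₂(0.0099/0.5261) = -0.05674

D_KL(P||Q) = -0.10375 + 1.82133 - 0.05674 = 1.66084 ≈ 1.6608 bits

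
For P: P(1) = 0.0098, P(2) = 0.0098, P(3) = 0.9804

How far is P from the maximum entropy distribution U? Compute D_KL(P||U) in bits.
1.4262 bits

U(i) = 1/3 for all i

D_KL(P||U) = Σ P(x) log₂(P(x) / (1/3))
           = Σ P(x) log₂(P(x)) + log₂(3)
           = log₂(3) - H(P)

H(P) = -Σ P(x) log₂(P(x)):
  -P(1)·log₂(P(1)) = -(0.0098)·log₂(0.0098) = 0.06540
  -P(2)·log₂(P(2)) = -(0.0098)·log₂(0.0098) = 0.06540
  -P(3)·log₂(P(3)) = -(0.9804)·log₂(0.9804) = 0.02800
H(P) = 0.06540 + 0.06540 + 0.02800 = 0.15880 bits

log₂(3) = 1.58496 bits

D_KL(P||U) = 1.58496 - 0.15880 = 1.42616 ≈ 1.4262 bits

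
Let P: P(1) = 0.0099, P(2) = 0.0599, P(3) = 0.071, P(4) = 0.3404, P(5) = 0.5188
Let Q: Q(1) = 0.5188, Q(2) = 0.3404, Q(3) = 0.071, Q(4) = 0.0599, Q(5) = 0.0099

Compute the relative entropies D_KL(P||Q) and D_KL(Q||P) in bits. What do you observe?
D_KL(P||Q) = 3.6097 bits, D_KL(Q||P) = 3.6097 bits. The two directions give the same value here, because Q is a self-inverse relabeling of P; in general KL divergence is asymmetric.

D_KL(P||Q) = Σ P(x) log₂(P(x)/Q(x))

Computing term by term:
  P(1)·log₂(P(1)/Q(1)) = 0.0099·log₂(0.0099/0.5188) = -0.05654
  P(2)·log₂(P(2)/Q(2)) = 0.0599·log₂(0.0599/0.3404) = -0.15015
  P(3)·log₂(P(3)/Q(3)) = 0.071·log₂(0.071/0.071) = 0.00000
  P(4)·log₂(P(4)/Q(4)) = 0.3404·log₂(0.3404/0.0599) = 0.85325
  P(5)·log₂(P(5)/Q(5)) = 0.5188·log₂(0.5188/0.0099) = 2.96318

D_KL(P||Q) = -0.05654 - 0.15015 + 0.00000 + 0.85325 + 2.96318 = 3.60974 ≈ 3.6097 bits

D_KL(Q||P) = Σ Q(x) log₂(Q(x)/P(x))

Computing term by term:
  Q(1)·log₂(Q(1)/P(1)) = 0.5188·log₂(0.5188/0.0099) = 2.96318
  Q(2)·log₂(Q(2)/P(2)) = 0.3404·log₂(0.3404/0.0599) = 0.85325
  Q(3)·log₂(Q(3)/P(3)) = 0.071·log₂(0.071/0.071) = 0.00000
  Q(4)·log₂(Q(4)/P(4)) = 0.0599·log₂(0.0599/0.3404) = -0.15015
  Q(5)·log₂(Q(5)/P(5)) = 0.0099·log₂(0.0099/0.5188) = -0.05654

D_KL(Q||P) = 2.96318 + 0.85325 + 0.00000 - 0.15015 - 0.05654 = 3.60974 ≈ 3.6097 bits

These ARE equal here. Q is P with outcomes relabeled (Q(1) = P(5), Q(2) = P(4), Q(4) = P(2), Q(5) = P(1)) by a relabeling that is its own inverse, so the two sums contain exactly the same terms in a different order. This is a special case — KL divergence is not symmetric in general: D_KL(P||Q) ≠ D_KL(Q||P) for most P, Q.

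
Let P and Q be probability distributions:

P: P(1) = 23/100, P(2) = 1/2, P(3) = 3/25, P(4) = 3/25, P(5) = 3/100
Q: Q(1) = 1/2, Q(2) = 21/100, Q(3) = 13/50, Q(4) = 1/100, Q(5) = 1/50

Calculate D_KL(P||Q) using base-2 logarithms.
0.6820 bits

D_KL(P||Q) = Σ P(x) log₂(P(x)/Q(x))

Computing term by term:
  P(1)·log₂(P(1)/Q(1)) = (23/100)·log₂((23/100)/(1/2)) = -0.25767
  P(2)·log₂(P(2)/Q(2)) = (1/2)·log₂((1/2)/(21/100)) = 0.62577
  P(3)·log₂(P(3)/Q(3)) = (3/25)·log₂((3/25)/(13/50)) = -0.13386
  P(4)·log₂(P(4)/Q(4)) = (3/25)·log₂((3/25)/(1/100)) = 0.43020
  P(5)·log₂(P(5)/Q(5)) = (3/100)·log₂((3/100)/(1/50)) = 0.01755

D_KL(P||Q) = -0.25767 + 0.62577 - 0.13386 + 0.43020 + 0.01755 = 0.68199 ≈ 0.6820 bits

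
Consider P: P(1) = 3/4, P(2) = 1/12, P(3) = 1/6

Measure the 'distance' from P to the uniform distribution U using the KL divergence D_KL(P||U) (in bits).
0.5441 bits

U(i) = 1/3 for all i

D_KL(P||U) = Σ P(x) log₂(P(x) / (1/3))
           = Σ P(x) log₂(P(x)) + log₂(3)
           = log₂(3) - H(P)

H(P) = -Σ P(x) log₂(P(x)):
  -P(1)·log₂(P(1)) = -(3/4)·log₂(3/4) = 0.31128
  -P(2)·log₂(P(2)) = -(1/12)·log₂(1/12) = 0.29875
  -P(3)·log₂(P(3)) = -(1/6)·log₂(1/6) = 0.43083
H(P) = 0.31128 + 0.29875 + 0.43083 = 1.04086 bits

log₂(3) = 1.58496 bits

D_KL(P||U) = 1.58496 - 1.04086 = 0.54410 ≈ 0.5441 bits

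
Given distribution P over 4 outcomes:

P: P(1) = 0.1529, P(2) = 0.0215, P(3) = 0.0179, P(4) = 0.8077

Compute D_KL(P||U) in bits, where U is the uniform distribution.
1.1139 bits

U(i) = 1/4 for all i

D_KL(P||U) = Σ P(x) log₂(P(x) / (1/4))
           = Σ P(x) log₂(P(x)) + log₂(4)
           = log₂(4) - H(P)

H(P) = -Σ P(x) log₂(P(x)):
  -P(1)·log₂(P(1)) = -(0.1529)·log₂(0.1529) = 0.41426
  -P(2)·log₂(P(2)) = -(0.0215)·log₂(0.0215) = 0.11910
  -P(3)·log₂(P(3)) = -(0.0179)·log₂(0.0179) = 0.10389
  -P(4)·log₂(P(4)) = -(0.8077)·log₂(0.8077) = 0.24886
H(P) = 0.41426 + 0.11910 + 0.10389 + 0.24886 = 0.88611 bits

log₂(4) = 2.00000 bits

D_KL(P||U) = 2.00000 - 0.88611 = 1.11389 ≈ 1.1139 bits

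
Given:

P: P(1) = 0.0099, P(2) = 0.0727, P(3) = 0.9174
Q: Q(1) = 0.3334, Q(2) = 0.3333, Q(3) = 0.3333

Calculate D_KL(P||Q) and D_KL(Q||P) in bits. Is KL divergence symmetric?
D_KL(P||Q) = 1.1301 bits, D_KL(Q||P) = 1.9369 bits. No, KL divergence is not symmetric.

D_KL(P||Q) = Σ P(x) log₂(P(x)/Q(x))

Computing term by term:
  P(1)·log₂(P(1)/Q(1)) = 0.0099·log₂(0.0099/0.3334) = -0.05023
  P(2)·log₂(P(2)/Q(2)) = 0.0727·log₂(0.0727/0.3333) = -0.15971
  P(3)·log₂(P(3)/Q(3)) = 0.9174·log₂(0.9174/0.3333) = 1.34007

D_KL(P||Q) = -0.05023 - 0.15971 + 1.34007 = 1.13013 ≈ 1.1301 bits

D_KL(Q||P) = Σ Q(x) log₂(Q(x)/P(x))

Computing term by term:
  Q(1)·log₂(Q(1)/P(1)) = 0.3334·log₂(0.3334/0.0099) = 1.69157
  Q(2)·log₂(Q(2)/P(2)) = 0.3333·log₂(0.3333/0.0727) = 0.73219
  Q(3)·log₂(Q(3)/P(3)) = 0.3333·log₂(0.3333/0.9174) = -0.48686

D_KL(Q||P) = 1.69157 + 0.73219 - 0.48686 = 1.93690 ≈ 1.9369 bits

These are NOT equal (difference: 0.8068 bits). KL divergence is asymmetric: D_KL(P||Q) ≠ D_KL(Q||P) in general.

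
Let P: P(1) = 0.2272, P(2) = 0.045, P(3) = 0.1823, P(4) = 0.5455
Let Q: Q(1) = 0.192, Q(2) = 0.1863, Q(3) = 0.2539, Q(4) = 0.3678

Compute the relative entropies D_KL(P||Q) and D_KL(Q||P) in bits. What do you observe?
D_KL(P||Q) = 0.1860 bits, D_KL(Q||P) = 0.2474 bits. The two directions give different values (D_KL(Q||P) exceeds D_KL(P||Q) by 0.0614 bits): KL divergence is asymmetric.

D_KL(P||Q) = Σ P(x) log₂(P(x)/Q(x))

Computing term by term:
  P(1)·log₂(P(1)/Q(1)) = 0.2272·log₂(0.2272/0.192) = 0.05518
  P(2)·log₂(P(2)/Q(2)) = 0.045·log₂(0.045/0.1863) = -0.09223
  P(3)·log₂(P(3)/Q(3)) = 0.1823·log₂(0.1823/0.2539) = -0.08713
  P(4)·log₂(P(4)/Q(4)) = 0.5455·log₂(0.5455/0.3678) = 0.31020

D_KL(P||Q) = 0.05518 - 0.09223 - 0.08713 + 0.31020 = 0.18602 ≈ 0.1860 bits

D_KL(Q||P) = Σ Q(x) log₂(Q(x)/P(x))

Computing term by term:
  Q(1)·log₂(Q(1)/P(1)) = 0.192·log₂(0.192/0.2272) = -0.04663
  Q(2)·log₂(Q(2)/P(2)) = 0.1863·log₂(0.1863/0.045) = 0.38185
  Q(3)·log₂(Q(3)/P(3)) = 0.2539·log₂(0.2539/0.1823) = 0.12135
  Q(4)·log₂(Q(4)/P(4)) = 0.3678·log₂(0.3678/0.5455) = -0.20915

D_KL(Q||P) = -0.04663 + 0.38185 + 0.12135 - 0.20915 = 0.24742 ≈ 0.2474 bits

These are NOT equal (difference: 0.0614 bits). KL divergence is asymmetric: D_KL(P||Q) ≠ D_KL(Q||P) in general.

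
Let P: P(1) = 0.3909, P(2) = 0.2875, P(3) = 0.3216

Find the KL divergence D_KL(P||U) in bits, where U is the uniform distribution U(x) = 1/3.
0.0119 bits

U(i) = 1/3 for all i

D_KL(P||U) = Σ P(x) log₂(P(x) / (1/3))
           = Σ P(x) log₂(P(x)) + log₂(3)
           = log₂(3) - H(P)

H(P) = -Σ P(x) log₂(P(x)):
  -P(1)·log₂(P(1)) = -(0.3909)·log₂(0.3909) = 0.52972
  -P(2)·log₂(P(2)) = -(0.2875)·log₂(0.2875) = 0.51703
  -P(3)·log₂(P(3)) = -(0.3216)·log₂(0.3216) = 0.52635
H(P) = 0.52972 + 0.51703 + 0.52635 = 1.57310 bits

log₂(3) = 1.58496 bits

D_KL(P||U) = 1.58496 - 1.57310 = 0.01186 ≈ 0.0119 bits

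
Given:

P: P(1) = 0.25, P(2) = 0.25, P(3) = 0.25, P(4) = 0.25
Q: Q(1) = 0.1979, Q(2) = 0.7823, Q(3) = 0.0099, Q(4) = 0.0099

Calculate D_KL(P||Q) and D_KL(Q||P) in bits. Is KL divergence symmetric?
D_KL(P||Q) = 2.0020 bits, D_KL(Q||P) = 1.1285 bits. No, KL divergence is not symmetric.

D_KL(P||Q) = Σ P(x) log₂(P(x)/Q(x))

Computing term by term:
  P(1)·log₂(P(1)/Q(1)) = 0.25·log₂(0.25/0.1979) = 0.08429
  P(2)·log₂(P(2)/Q(2)) = 0.25·log₂(0.25/0.7823) = -0.41145
  P(3)·log₂(P(3)/Q(3)) = 0.25·log₂(0.25/0.0099) = 1.16459
  P(4)·log₂(P(4)/Q(4)) = 0.25·log₂(0.25/0.0099) = 1.16459

D_KL(P||Q) = 0.08429 - 0.41145 + 1.16459 + 1.16459 = 2.00202 ≈ 2.0020 bits

D_KL(Q||P) = Σ Q(x) log₂(Q(x)/P(x))

Computing term by term:
  Q(1)·log₂(Q(1)/P(1)) = 0.1979·log₂(0.1979/0.25) = -0.06672
  Q(2)·log₂(Q(2)/P(2)) = 0.7823·log₂(0.7823/0.25) = 1.28750
  Q(3)·log₂(Q(3)/P(3)) = 0.0099·log₂(0.0099/0.25) = -0.04612
  Q(4)·log₂(Q(4)/P(4)) = 0.0099·log₂(0.0099/0.25) = -0.04612

D_KL(Q||P) = -0.06672 + 1.28750 - 0.04612 - 0.04612 = 1.12854 ≈ 1.1285 bits

These are NOT equal (difference: 0.8735 bits). KL divergence is asymmetric: D_KL(P||Q) ≠ D_KL(Q||P) in general.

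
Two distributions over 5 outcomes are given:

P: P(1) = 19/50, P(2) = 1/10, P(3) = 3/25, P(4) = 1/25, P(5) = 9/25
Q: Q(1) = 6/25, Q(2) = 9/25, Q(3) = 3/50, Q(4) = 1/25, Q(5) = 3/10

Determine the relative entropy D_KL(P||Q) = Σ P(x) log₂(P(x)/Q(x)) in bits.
0.2818 bits

D_KL(P||Q) = Σ P(x) log₂(P(x)/Q(x))

Computing term by term:
  P(1)·log₂(P(1)/Q(1)) = (19/50)·log₂((19/50)/(6/25)) = 0.25193
  P(2)·log₂(P(2)/Q(2)) = (1/10)·log₂((1/10)/(9/25)) = -0.18480
  P(3)·log₂(P(3)/Q(3)) = (3/25)·log₂((3/25)/(3/50)) = 0.12000
  P(4)·log₂(P(4)/Q(4)) = (1/25)·log₂((1/25)/(1/25)) = 0.00000
  P(5)·log₂(P(5)/Q(5)) = (9/25)·log₂((9/25)/(3/10)) = 0.09469

D_KL(P||Q) = 0.25193 - 0.18480 + 0.12000 + 0.00000 + 0.09469 = 0.28182 ≈ 0.2818 bits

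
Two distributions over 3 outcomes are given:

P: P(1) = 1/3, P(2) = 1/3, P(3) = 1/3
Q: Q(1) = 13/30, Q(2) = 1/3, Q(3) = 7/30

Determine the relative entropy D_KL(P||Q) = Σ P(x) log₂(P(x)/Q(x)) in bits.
0.0454 bits

D_KL(P||Q) = Σ P(x) log₂(P(x)/Q(x))

Computing term by term:
  P(1)·log₂(P(1)/Q(1)) = (1/3)·log₂((1/3)/(13/30)) = -0.12617
  P(2)·log₂(P(2)/Q(2)) = (1/3)·log₂((1/3)/(1/3)) = 0.00000
  P(3)·log₂(P(3)/Q(3)) = (1/3)·log₂((1/3)/(7/30)) = 0.17152

D_KL(P||Q) = -0.12617 + 0.00000 + 0.17152 = 0.04535 ≈ 0.0454 bits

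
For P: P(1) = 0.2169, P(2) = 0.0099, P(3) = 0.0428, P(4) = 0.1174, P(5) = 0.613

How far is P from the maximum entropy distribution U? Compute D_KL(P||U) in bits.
0.7876 bits

U(i) = 1/5 for all i

D_KL(P||U) = Σ P(x) log₂(P(x) / (1/5))
           = Σ P(x) log₂(P(x)) + log₂(5)
           = log₂(5) - H(P)

H(P) = -Σ P(x) log₂(P(x)):
  -P(1)·log₂(P(1)) = -(0.2169)·log₂(0.2169) = 0.47824
  -P(2)·log₂(P(2)) = -(0.0099)·log₂(0.0099) = 0.06592
  -P(3)·log₂(P(3)) = -(0.0428)·log₂(0.0428) = 0.19458
  -P(4)·log₂(P(4)) = -(0.1174)·log₂(0.1174) = 0.36282
  -P(5)·log₂(P(5)) = -(0.613)·log₂(0.613) = 0.43280
H(P) = 0.47824 + 0.06592 + 0.19458 + 0.36282 + 0.43280 = 1.53436 bits

log₂(5) = 2.32193 bits

D_KL(P||U) = 2.32193 - 1.53436 = 0.78757 ≈ 0.7876 bits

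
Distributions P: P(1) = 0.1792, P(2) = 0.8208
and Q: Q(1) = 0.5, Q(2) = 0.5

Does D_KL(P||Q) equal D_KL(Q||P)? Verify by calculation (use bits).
D_KL(P||Q) = 0.3217 bits, D_KL(Q||P) = 0.3826 bits. No — D_KL(P||Q) ≠ D_KL(Q||P) for this pair.

D_KL(P||Q) = Σ P(x) log₂(P(x)/Q(x))

Computing term by term:
  P(1)·log₂(P(1)/Q(1)) = 0.1792·log₂(0.1792/0.5) = -0.26528
  P(2)·log₂(P(2)/Q(2)) = 0.8208·log₂(0.8208/0.5) = 0.58696

D_KL(P||Q) = -0.26528 + 0.58696 = 0.32168 ≈ 0.3217 bits

D_KL(Q||P) = Σ Q(x) log₂(Q(x)/P(x))

Computing term by term:
  Q(1)·log₂(Q(1)/P(1)) = 0.5·log₂(0.5/0.1792) = 0.74018
  Q(2)·log₂(Q(2)/P(2)) = 0.5·log₂(0.5/0.8208) = -0.35755

D_KL(Q||P) = 0.74018 - 0.35755 = 0.38263 ≈ 0.3826 bits

These are NOT equal (difference: 0.0609 bits). KL divergence is asymmetric: D_KL(P||Q) ≠ D_KL(Q||P) in general.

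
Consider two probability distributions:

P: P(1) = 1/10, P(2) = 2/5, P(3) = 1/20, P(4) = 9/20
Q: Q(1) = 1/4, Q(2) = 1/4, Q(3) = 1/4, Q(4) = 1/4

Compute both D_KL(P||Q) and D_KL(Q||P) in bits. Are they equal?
D_KL(P||Q) = 0.4045 bits, D_KL(Q||P) = 0.5294 bits. No, they are not equal.

D_KL(P||Q) = Σ P(x) log₂(P(x)/Q(x))

Computing term by term:
  P(1)·log₂(P(1)/Q(1)) = (1/10)·log₂((1/10)/(1/4)) = -0.13219
  P(2)·log₂(P(2)/Q(2)) = (2/5)·log₂((2/5)/(1/4)) = 0.27123
  P(3)·log₂(P(3)/Q(3)) = (1/20)·log₂((1/20)/(1/4)) = -0.11610
  P(4)·log₂(P(4)/Q(4)) = (9/20)·log₂((9/20)/(1/4)) = 0.38160

D_KL(P||Q) = -0.13219 + 0.27123 - 0.11610 + 0.38160 = 0.40454 ≈ 0.4045 bits

D_KL(Q||P) = Σ Q(x) log₂(Q(x)/P(x))

Computing term by term:
  Q(1)·log₂(Q(1)/P(1)) = (1/4)·log₂((1/4)/(1/10)) = 0.33048
  Q(2)·log₂(Q(2)/P(2)) = (1/4)·log₂((1/4)/(2/5)) = -0.16952
  Q(3)·log₂(Q(3)/P(3)) = (1/4)·log₂((1/4)/(1/20)) = 0.58048
  Q(4)·log₂(Q(4)/P(4)) = (1/4)·log₂((1/4)/(9/20)) = -0.21200

D_KL(Q||P) = 0.33048 - 0.16952 + 0.58048 - 0.21200 = 0.52944 ≈ 0.5294 bits

These are NOT equal (difference: 0.1249 bits). KL divergence is asymmetric: D_KL(P||Q) ≠ D_KL(Q||P) in general.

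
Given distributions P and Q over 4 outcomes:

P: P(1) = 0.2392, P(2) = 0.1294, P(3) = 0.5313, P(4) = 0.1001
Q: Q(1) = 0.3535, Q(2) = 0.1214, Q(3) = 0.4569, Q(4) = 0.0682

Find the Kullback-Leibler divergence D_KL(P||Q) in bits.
0.0482 bits

D_KL(P||Q) = Σ P(x) log₂(P(x)/Q(x))

Computing term by term:
  P(1)·log₂(P(1)/Q(1)) = 0.2392·log₂(0.2392/0.3535) = -0.13479
  P(2)·log₂(P(2)/Q(2)) = 0.1294·log₂(0.1294/0.1214) = 0.01191
  P(3)·log₂(P(3)/Q(3)) = 0.5313·log₂(0.5313/0.4569) = 0.11564
  P(4)·log₂(P(4)/Q(4)) = 0.1001·log₂(0.1001/0.0682) = 0.05542

D_KL(P||Q) = -0.13479 + 0.01191 + 0.11564 + 0.05542 = 0.04818 ≈ 0.0482 bits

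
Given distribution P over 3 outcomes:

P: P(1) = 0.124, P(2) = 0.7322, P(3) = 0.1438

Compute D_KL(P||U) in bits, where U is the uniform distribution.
0.4799 bits

U(i) = 1/3 for all i

D_KL(P||U) = Σ P(x) log₂(P(x) / (1/3))
           = Σ P(x) log₂(P(x)) + log₂(3)
           = log₂(3) - H(P)

H(P) = -Σ P(x) log₂(P(x)):
  -P(1)·log₂(P(1)) = -(0.124)·log₂(0.124) = 0.37344
  -P(2)·log₂(P(2)) = -(0.7322)·log₂(0.7322) = 0.32926
  -P(3)·log₂(P(3)) = -(0.1438)·log₂(0.1438) = 0.40233
H(P) = 0.37344 + 0.32926 + 0.40233 = 1.10503 bits

log₂(3) = 1.58496 bits

D_KL(P||U) = 1.58496 - 1.10503 = 0.47993 ≈ 0.4799 bits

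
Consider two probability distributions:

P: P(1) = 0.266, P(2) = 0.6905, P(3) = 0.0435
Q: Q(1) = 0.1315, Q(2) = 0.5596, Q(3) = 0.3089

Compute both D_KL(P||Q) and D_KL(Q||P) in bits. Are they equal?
D_KL(P||Q) = 0.3567 bits, D_KL(Q||P) = 0.5702 bits. No, they are not equal.

D_KL(P||Q) = Σ P(x) log₂(P(x)/Q(x))

Computing term by term:
  P(1)·log₂(P(1)/Q(1)) = 0.266·log₂(0.266/0.1315) = 0.27035
  P(2)·log₂(P(2)/Q(2)) = 0.6905·log₂(0.6905/0.5596) = 0.20939
  P(3)·log₂(P(3)/Q(3)) = 0.0435·log₂(0.0435/0.3089) = -0.12302

D_KL(P||Q) = 0.27035 + 0.20939 - 0.12302 = 0.35672 ≈ 0.3567 bits

D_KL(Q||P) = Σ Q(x) log₂(Q(x)/P(x))

Computing term by term:
  Q(1)·log₂(Q(1)/P(1)) = 0.1315·log₂(0.1315/0.266) = -0.13365
  Q(2)·log₂(Q(2)/P(2)) = 0.5596·log₂(0.5596/0.6905) = -0.16970
  Q(3)·log₂(Q(3)/P(3)) = 0.3089·log₂(0.3089/0.0435) = 0.87359

D_KL(Q||P) = -0.13365 - 0.16970 + 0.87359 = 0.57024 ≈ 0.5702 bits

These are NOT equal (difference: 0.2135 bits). KL divergence is asymmetric: D_KL(P||Q) ≠ D_KL(Q||P) in general.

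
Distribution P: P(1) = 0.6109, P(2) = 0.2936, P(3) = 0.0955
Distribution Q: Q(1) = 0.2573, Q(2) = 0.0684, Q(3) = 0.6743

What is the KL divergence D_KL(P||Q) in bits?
1.1099 bits

D_KL(P||Q) = Σ P(x) log₂(P(x)/Q(x))

Computing term by term:
  P(1)·log₂(P(1)/Q(1)) = 0.6109·log₂(0.6109/0.2573) = 0.76209
  P(2)·log₂(P(2)/Q(2)) = 0.2936·log₂(0.2936/0.0684) = 0.61708
  P(3)·log₂(P(3)/Q(3)) = 0.0955·log₂(0.0955/0.6743) = -0.26929

D_KL(P||Q) = 0.76209 + 0.61708 - 0.26929 = 1.10988 ≈ 1.1099 bits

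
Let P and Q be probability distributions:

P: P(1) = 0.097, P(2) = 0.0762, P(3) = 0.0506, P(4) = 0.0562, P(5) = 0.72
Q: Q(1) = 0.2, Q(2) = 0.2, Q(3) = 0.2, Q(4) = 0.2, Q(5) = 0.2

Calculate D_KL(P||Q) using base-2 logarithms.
0.9200 bits

D_KL(P||Q) = Σ P(x) log₂(P(x)/Q(x))

Computing term by term:
  P(1)·log₂(P(1)/Q(1)) = 0.097·log₂(0.097/0.2) = -0.10126
  P(2)·log₂(P(2)/Q(2)) = 0.0762·log₂(0.0762/0.2) = -0.10608
  P(3)·log₂(P(3)/Q(3)) = 0.0506·log₂(0.0506/0.2) = -0.10033
  P(4)·log₂(P(4)/Q(4)) = 0.0562·log₂(0.0562/0.2) = -0.10292
  P(5)·log₂(P(5)/Q(5)) = 0.72·log₂(0.72/0.2) = 1.33056

D_KL(P||Q) = -0.10126 - 0.10608 - 0.10033 - 0.10292 + 1.33056 = 0.91997 ≈ 0.9200 bits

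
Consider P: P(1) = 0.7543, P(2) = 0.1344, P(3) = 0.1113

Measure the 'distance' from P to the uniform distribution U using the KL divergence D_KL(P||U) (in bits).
0.5364 bits

U(i) = 1/3 for all i

D_KL(P||U) = Σ P(x) log₂(P(x) / (1/3))
           = Σ P(x) log₂(P(x)) + log₂(3)
           = log₂(3) - H(P)

H(P) = -Σ P(x) log₂(P(x)):
  -P(1)·log₂(P(1)) = -(0.7543)·log₂(0.7543) = 0.30684
  -P(2)·log₂(P(2)) = -(0.1344)·log₂(0.1344) = 0.38914
  -P(3)·log₂(P(3)) = -(0.1113)·log₂(0.1113) = 0.35254
H(P) = 0.30684 + 0.38914 + 0.35254 = 1.04852 bits

log₂(3) = 1.58496 bits

D_KL(P||U) = 1.58496 - 1.04852 = 0.53644 ≈ 0.5364 bits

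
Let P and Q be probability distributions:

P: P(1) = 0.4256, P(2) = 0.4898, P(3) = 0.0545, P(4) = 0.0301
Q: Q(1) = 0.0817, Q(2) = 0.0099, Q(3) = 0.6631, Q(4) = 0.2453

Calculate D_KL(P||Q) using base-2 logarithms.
3.4827 bits

D_KL(P||Q) = Σ P(x) log₂(P(x)/Q(x))

Computing term by term:
  P(1)·log₂(P(1)/Q(1)) = 0.4256·log₂(0.4256/0.0817) = 1.01339
  P(2)·log₂(P(2)/Q(2)) = 0.4898·log₂(0.4898/0.0099) = 2.75690
  P(3)·log₂(P(3)/Q(3)) = 0.0545·log₂(0.0545/0.6631) = -0.19647
  P(4)·log₂(P(4)/Q(4)) = 0.0301·log₂(0.0301/0.2453) = -0.09110

D_KL(P||Q) = 1.01339 + 2.75690 - 0.19647 - 0.09110 = 3.48272 ≈ 3.4827 bits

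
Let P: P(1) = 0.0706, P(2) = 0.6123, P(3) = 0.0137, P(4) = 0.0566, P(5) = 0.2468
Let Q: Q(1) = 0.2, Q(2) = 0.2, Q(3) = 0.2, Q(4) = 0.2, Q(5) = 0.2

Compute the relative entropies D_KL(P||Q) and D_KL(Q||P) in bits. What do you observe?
D_KL(P||Q) = 0.8011 bits, D_KL(Q||P) = 1.0547 bits. The two directions give different values (D_KL(Q||P) exceeds D_KL(P||Q) by 0.2536 bits): KL divergence is asymmetric.

D_KL(P||Q) = Σ P(x) log₂(P(x)/Q(x))

Computing term by term:
  P(1)·log₂(P(1)/Q(1)) = 0.0706·log₂(0.0706/0.2) = -0.10606
  P(2)·log₂(P(2)/Q(2)) = 0.6123·log₂(0.6123/0.2) = 0.98840
  P(3)·log₂(P(3)/Q(3)) = 0.0137·log₂(0.0137/0.2) = -0.05299
  P(4)·log₂(P(4)/Q(4)) = 0.0566·log₂(0.0566/0.2) = -0.10308
  P(5)·log₂(P(5)/Q(5)) = 0.2468·log₂(0.2468/0.2) = 0.07486

D_KL(P||Q) = -0.10606 + 0.98840 - 0.05299 - 0.10308 + 0.07486 = 0.80113 ≈ 0.8011 bits

D_KL(Q||P) = Σ Q(x) log₂(Q(x)/P(x))

Computing term by term:
  Q(1)·log₂(Q(1)/P(1)) = 0.2·log₂(0.2/0.0706) = 0.30045
  Q(2)·log₂(Q(2)/P(2)) = 0.2·log₂(0.2/0.6123) = -0.32285
  Q(3)·log₂(Q(3)/P(3)) = 0.2·log₂(0.2/0.0137) = 0.77355
  Q(4)·log₂(Q(4)/P(4)) = 0.2·log₂(0.2/0.0566) = 0.36423
  Q(5)·log₂(Q(5)/P(5)) = 0.2·log₂(0.2/0.2468) = -0.06067

D_KL(Q||P) = 0.30045 - 0.32285 + 0.77355 + 0.36423 - 0.06067 = 1.05471 ≈ 1.0547 bits

These are NOT equal (difference: 0.2536 bits). KL divergence is asymmetric: D_KL(P||Q) ≠ D_KL(Q||P) in general.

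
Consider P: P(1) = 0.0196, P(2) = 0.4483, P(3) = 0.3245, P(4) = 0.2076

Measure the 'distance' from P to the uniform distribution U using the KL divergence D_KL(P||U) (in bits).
0.3722 bits

U(i) = 1/4 for all i

D_KL(P||U) = Σ P(x) log₂(P(x) / (1/4))
           = Σ P(x) log₂(P(x)) + log₂(4)
           = log₂(4) - H(P)

H(P) = -Σ P(x) log₂(P(x)):
  -P(1)·log₂(P(1)) = -(0.0196)·log₂(0.0196) = 0.11119
  -P(2)·log₂(P(2)) = -(0.4483)·log₂(0.4483) = 0.51889
  -P(3)·log₂(P(3)) = -(0.3245)·log₂(0.3245) = 0.52689
  -P(4)·log₂(P(4)) = -(0.2076)·log₂(0.2076) = 0.47086
H(P) = 0.11119 + 0.51889 + 0.52689 + 0.47086 = 1.62783 bits

log₂(4) = 2.00000 bits

D_KL(P||U) = 2.00000 - 1.62783 = 0.37217 ≈ 0.3722 bits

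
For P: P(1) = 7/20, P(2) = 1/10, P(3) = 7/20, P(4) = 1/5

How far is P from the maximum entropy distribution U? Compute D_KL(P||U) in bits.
0.1432 bits

U(i) = 1/4 for all i

D_KL(P||U) = Σ P(x) log₂(P(x) / (1/4))
           = Σ P(x) log₂(P(x)) + log₂(4)
           = log₂(4) - H(P)

H(P) = -Σ P(x) log₂(P(x)):
  -P(1)·log₂(P(1)) = -(7/20)·log₂(7/20) = 0.53010
  -P(2)·log₂(P(2)) = -(1/10)·log₂(1/10) = 0.33219
  -P(3)·log₂(P(3)) = -(7/20)·log₂(7/20) = 0.53010
  -P(4)·log₂(P(4)) = -(1/5)·log₂(1/5) = 0.46439
H(P) = 0.53010 + 0.33219 + 0.53010 + 0.46439 = 1.85678 bits

log₂(4) = 2.00000 bits

D_KL(P||U) = 2.00000 - 1.85678 = 0.14322 ≈ 0.1432 bits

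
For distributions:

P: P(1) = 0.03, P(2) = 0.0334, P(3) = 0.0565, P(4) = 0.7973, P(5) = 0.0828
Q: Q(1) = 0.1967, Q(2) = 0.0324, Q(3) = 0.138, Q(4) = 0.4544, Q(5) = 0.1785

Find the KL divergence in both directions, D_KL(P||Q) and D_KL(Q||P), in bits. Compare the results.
D_KL(P||Q) = 0.4023 bits, D_KL(Q||P) = 0.5392 bits. D_KL(Q||P) is larger than D_KL(P||Q) by 0.1369 bits; the two directions differ.

D_KL(P||Q) = Σ P(x) log₂(P(x)/Q(x))

Computing term by term:
  P(1)·log₂(P(1)/Q(1)) = 0.03·log₂(0.03/0.1967) = -0.08139
  P(2)·log₂(P(2)/Q(2)) = 0.0334·log₂(0.0334/0.0324) = 0.00146
  P(3)·log₂(P(3)/Q(3)) = 0.0565·log₂(0.0565/0.138) = -0.07279
  P(4)·log₂(P(4)/Q(4)) = 0.7973·log₂(0.7973/0.4544) = 0.64674
  P(5)·log₂(P(5)/Q(5)) = 0.0828·log₂(0.0828/0.1785) = -0.09176

D_KL(P||Q) = -0.08139 + 0.00146 - 0.07279 + 0.64674 - 0.09176 = 0.40226 ≈ 0.4023 bits

D_KL(Q||P) = Σ Q(x) log₂(Q(x)/P(x))

Computing term by term:
  Q(1)·log₂(Q(1)/P(1)) = 0.1967·log₂(0.1967/0.03) = 0.53364
  Q(2)·log₂(Q(2)/P(2)) = 0.0324·log₂(0.0324/0.0334) = -0.00142
  Q(3)·log₂(Q(3)/P(3)) = 0.138·log₂(0.138/0.0565) = 0.17779
  Q(4)·log₂(Q(4)/P(4)) = 0.4544·log₂(0.4544/0.7973) = -0.36859
  Q(5)·log₂(Q(5)/P(5)) = 0.1785·log₂(0.1785/0.0828) = 0.19782

D_KL(Q||P) = 0.53364 - 0.00142 + 0.17779 - 0.36859 + 0.19782 = 0.53924 ≈ 0.5392 bits

These are NOT equal (difference: 0.1369 bits). KL divergence is asymmetric: D_KL(P||Q) ≠ D_KL(Q||P) in general.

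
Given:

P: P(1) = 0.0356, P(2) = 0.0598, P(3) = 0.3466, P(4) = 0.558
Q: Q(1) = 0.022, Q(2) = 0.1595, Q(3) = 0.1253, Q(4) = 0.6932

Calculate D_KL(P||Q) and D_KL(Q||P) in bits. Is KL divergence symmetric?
D_KL(P||Q) = 0.2742 bits, D_KL(Q||P) = 0.2435 bits. No, KL divergence is not symmetric.

D_KL(P||Q) = Σ P(x) log₂(P(x)/Q(x))

Computing term by term:
  P(1)·log₂(P(1)/Q(1)) = 0.0356·log₂(0.0356/0.022) = 0.02472
  P(2)·log₂(P(2)/Q(2)) = 0.0598·log₂(0.0598/0.1595) = -0.08464
  P(3)·log₂(P(3)/Q(3)) = 0.3466·log₂(0.3466/0.1253) = 0.50877
  P(4)·log₂(P(4)/Q(4)) = 0.558·log₂(0.558/0.6932) = -0.17466

D_KL(P||Q) = 0.02472 - 0.08464 + 0.50877 - 0.17466 = 0.27419 ≈ 0.2742 bits

D_KL(Q||P) = Σ Q(x) log₂(Q(x)/P(x))

Computing term by term:
  Q(1)·log₂(Q(1)/P(1)) = 0.022·log₂(0.022/0.0356) = -0.01528
  Q(2)·log₂(Q(2)/P(2)) = 0.1595·log₂(0.1595/0.0598) = 0.22575
  Q(3)·log₂(Q(3)/P(3)) = 0.1253·log₂(0.1253/0.3466) = -0.18393
  Q(4)·log₂(Q(4)/P(4)) = 0.6932·log₂(0.6932/0.558) = 0.21698

D_KL(Q||P) = -0.01528 + 0.22575 - 0.18393 + 0.21698 = 0.24352 ≈ 0.2435 bits

These are NOT equal (difference: 0.0307 bits). KL divergence is asymmetric: D_KL(P||Q) ≠ D_KL(Q||P) in general.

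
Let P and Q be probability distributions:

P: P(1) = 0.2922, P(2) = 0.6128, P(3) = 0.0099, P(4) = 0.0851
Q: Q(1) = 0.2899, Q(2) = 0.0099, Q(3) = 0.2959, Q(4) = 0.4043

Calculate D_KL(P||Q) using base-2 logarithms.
3.4108 bits

D_KL(P||Q) = Σ P(x) log₂(P(x)/Q(x))

Computing term by term:
  P(1)·log₂(P(1)/Q(1)) = 0.2922·log₂(0.2922/0.2899) = 0.00333
  P(2)·log₂(P(2)/Q(2)) = 0.6128·log₂(0.6128/0.0099) = 3.64729
  P(3)·log₂(P(3)/Q(3)) = 0.0099·log₂(0.0099/0.2959) = -0.04853
  P(4)·log₂(P(4)/Q(4)) = 0.0851·log₂(0.0851/0.4043) = -0.19132

D_KL(P||Q) = 0.00333 + 3.64729 - 0.04853 - 0.19132 = 3.41077 ≈ 3.4108 bits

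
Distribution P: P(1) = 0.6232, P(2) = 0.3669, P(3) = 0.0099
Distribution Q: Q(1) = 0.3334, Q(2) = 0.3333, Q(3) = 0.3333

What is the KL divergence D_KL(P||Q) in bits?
0.5630 bits

D_KL(P||Q) = Σ P(x) log₂(P(x)/Q(x))

Computing term by term:
  P(1)·log₂(P(1)/Q(1)) = 0.6232·log₂(0.6232/0.3334) = 0.56240
  P(2)·log₂(P(2)/Q(2)) = 0.3669·log₂(0.3669/0.3333) = 0.05084
  P(3)·log₂(P(3)/Q(3)) = 0.0099·log₂(0.0099/0.3333) = -0.05023

D_KL(P||Q) = 0.56240 + 0.05084 - 0.05023 = 0.56301 ≈ 0.5630 bits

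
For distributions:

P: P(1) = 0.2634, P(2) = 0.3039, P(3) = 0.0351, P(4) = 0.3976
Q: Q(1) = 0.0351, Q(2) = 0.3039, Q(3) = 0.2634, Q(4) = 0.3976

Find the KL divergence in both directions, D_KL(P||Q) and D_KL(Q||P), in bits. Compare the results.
D_KL(P||Q) = 0.6638 bits, D_KL(Q||P) = 0.6638 bits. The two directions give exactly the same value for this pair.

D_KL(P||Q) = Σ P(x) log₂(P(x)/Q(x))

Computing term by term:
  P(1)·log₂(P(1)/Q(1)) = 0.2634·log₂(0.2634/0.0351) = 0.76589
  P(2)·log₂(P(2)/Q(2)) = 0.3039·log₂(0.3039/0.3039) = 0.00000
  P(3)·log₂(P(3)/Q(3)) = 0.0351·log₂(0.0351/0.2634) = -0.10206
  P(4)·log₂(P(4)/Q(4)) = 0.3976·log₂(0.3976/0.3976) = 0.00000

D_KL(P||Q) = 0.76589 + 0.00000 - 0.10206 + 0.00000 = 0.66383 ≈ 0.6638 bits

D_KL(Q||P) = Σ Q(x) log₂(Q(x)/P(x))

Computing term by term:
  Q(1)·log₂(Q(1)/P(1)) = 0.0351·log₂(0.0351/0.2634) = -0.10206
  Q(2)·log₂(Q(2)/P(2)) = 0.3039·log₂(0.3039/0.3039) = 0.00000
  Q(3)·log₂(Q(3)/P(3)) = 0.2634·log₂(0.2634/0.0351) = 0.76589
  Q(4)·log₂(Q(4)/P(4)) = 0.3976·log₂(0.3976/0.3976) = 0.00000

D_KL(Q||P) = -0.10206 + 0.00000 + 0.76589 + 0.00000 = 0.66383 ≈ 0.6638 bits

These ARE equal here. Q is P with outcomes relabeled (Q(1) = P(3), Q(3) = P(1)) by a relabeling that is its own inverse, so the two sums contain exactly the same terms in a different order. This is a special case — KL divergence is not symmetric in general: D_KL(P||Q) ≠ D_KL(Q||P) for most P, Q.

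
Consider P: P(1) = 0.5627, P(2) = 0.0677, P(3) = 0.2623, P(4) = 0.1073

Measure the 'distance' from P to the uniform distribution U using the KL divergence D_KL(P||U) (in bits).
0.4183 bits

U(i) = 1/4 for all i

D_KL(P||U) = Σ P(x) log₂(P(x) / (1/4))
           = Σ P(x) log₂(P(x)) + log₂(4)
           = log₂(4) - H(P)

H(P) = -Σ P(x) log₂(P(x)):
  -P(1)·log₂(P(1)) = -(0.5627)·log₂(0.5627) = 0.46679
  -P(2)·log₂(P(2)) = -(0.0677)·log₂(0.0677) = 0.26299
  -P(3)·log₂(P(3)) = -(0.2623)·log₂(0.2623) = 0.50643
  -P(4)·log₂(P(4)) = -(0.1073)·log₂(0.1073) = 0.34554
H(P) = 0.46679 + 0.26299 + 0.50643 + 0.34554 = 1.58175 bits

log₂(4) = 2.00000 bits

D_KL(P||U) = 2.00000 - 1.58175 = 0.41825 ≈ 0.4183 bits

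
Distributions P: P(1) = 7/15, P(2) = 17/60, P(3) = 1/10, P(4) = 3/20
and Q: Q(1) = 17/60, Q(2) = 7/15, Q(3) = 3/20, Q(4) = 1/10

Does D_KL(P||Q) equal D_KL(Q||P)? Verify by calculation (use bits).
D_KL(P||Q) = 0.1612 bits, D_KL(Q||P) = 0.1612 bits. Yes — for this pair D_KL(P||Q) = D_KL(Q||P).

D_KL(P||Q) = Σ P(x) log₂(P(x)/Q(x))

Computing term by term:
  P(1)·log₂(P(1)/Q(1)) = (7/15)·log₂((7/15)/(17/60)) = 0.33595
  P(2)·log₂(P(2)/Q(2)) = (17/60)·log₂((17/60)/(7/15)) = -0.20397
  P(3)·log₂(P(3)/Q(3)) = (1/10)·log₂((1/10)/(3/20)) = -0.05850
  P(4)·log₂(P(4)/Q(4)) = (3/20)·log₂((3/20)/(1/10)) = 0.08774

D_KL(P||Q) = 0.33595 - 0.20397 - 0.05850 + 0.08774 = 0.16122 ≈ 0.1612 bits

D_KL(Q||P) = Σ Q(x) log₂(Q(x)/P(x))

Computing term by term:
  Q(1)·log₂(Q(1)/P(1)) = (17/60)·log₂((17/60)/(7/15)) = -0.20397
  Q(2)·log₂(Q(2)/P(2)) = (7/15)·log₂((7/15)/(17/60)) = 0.33595
  Q(3)·log₂(Q(3)/P(3)) = (3/20)·log₂((3/20)/(1/10)) = 0.08774
  Q(4)·log₂(Q(4)/P(4)) = (1/10)·log₂((1/10)/(3/20)) = -0.05850

D_KL(Q||P) = -0.20397 + 0.33595 + 0.08774 - 0.05850 = 0.16122 ≈ 0.1612 bits

These ARE equal here. Q is P with outcomes relabeled (Q(1) = P(2), Q(2) = P(1), Q(3) = P(4), Q(4) = P(3)) by a relabeling that is its own inverse, so the two sums contain exactly the same terms in a different order. This is a special case — KL divergence is not symmetric in general: D_KL(P||Q) ≠ D_KL(Q||P) for most P, Q.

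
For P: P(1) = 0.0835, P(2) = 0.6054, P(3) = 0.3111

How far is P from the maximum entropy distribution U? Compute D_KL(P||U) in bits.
0.3235 bits

U(i) = 1/3 for all i

D_KL(P||U) = Σ P(x) log₂(P(x) / (1/3))
           = Σ P(x) log₂(P(x)) + log₂(3)
           = log₂(3) - H(P)

H(P) = -Σ P(x) log₂(P(x)):
  -P(1)·log₂(P(1)) = -(0.0835)·log₂(0.0835) = 0.29910
  -P(2)·log₂(P(2)) = -(0.6054)·log₂(0.6054) = 0.43833
  -P(3)·log₂(P(3)) = -(0.3111)·log₂(0.3111) = 0.52406
H(P) = 0.29910 + 0.43833 + 0.52406 = 1.26149 bits

log₂(3) = 1.58496 bits

D_KL(P||U) = 1.58496 - 1.26149 = 0.32347 ≈ 0.3235 bits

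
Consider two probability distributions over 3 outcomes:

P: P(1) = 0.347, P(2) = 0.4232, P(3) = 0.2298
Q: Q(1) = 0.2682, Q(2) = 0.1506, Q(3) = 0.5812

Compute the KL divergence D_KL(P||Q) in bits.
0.4522 bits

D_KL(P||Q) = Σ P(x) log₂(P(x)/Q(x))

Computing term by term:
  P(1)·log₂(P(1)/Q(1)) = 0.347·log₂(0.347/0.2682) = 0.12895
  P(2)·log₂(P(2)/Q(2)) = 0.4232·log₂(0.4232/0.1506) = 0.63083
  P(3)·log₂(P(3)/Q(3)) = 0.2298·log₂(0.2298/0.5812) = -0.30762

D_KL(P||Q) = 0.12895 + 0.63083 - 0.30762 = 0.45216 ≈ 0.4522 bits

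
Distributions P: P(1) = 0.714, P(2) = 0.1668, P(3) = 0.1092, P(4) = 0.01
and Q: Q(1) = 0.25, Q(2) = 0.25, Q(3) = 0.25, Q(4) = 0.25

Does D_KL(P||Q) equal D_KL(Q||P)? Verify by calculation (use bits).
D_KL(P||Q) = 0.8067 bits, D_KL(Q||P) = 1.2272 bits. No — D_KL(P||Q) ≠ D_KL(Q||P) for this pair.

D_KL(P||Q) = Σ P(x) log₂(P(x)/Q(x))

Computing term by term:
  P(1)·log₂(P(1)/Q(1)) = 0.714·log₂(0.714/0.25) = 1.08099
  P(2)·log₂(P(2)/Q(2)) = 0.1668·log₂(0.1668/0.25) = -0.09738
  P(3)·log₂(P(3)/Q(3)) = 0.1092·log₂(0.1092/0.25) = -0.13049
  P(4)·log₂(P(4)/Q(4)) = 0.01·log₂(0.01/0.25) = -0.04644

D_KL(P||Q) = 1.08099 - 0.09738 - 0.13049 - 0.04644 = 0.80668 ≈ 0.8067 bits

D_KL(Q||P) = Σ Q(x) log₂(Q(x)/P(x))

Computing term by term:
  Q(1)·log₂(Q(1)/P(1)) = 0.25·log₂(0.25/0.714) = -0.37850
  Q(2)·log₂(Q(2)/P(2)) = 0.25·log₂(0.25/0.1668) = 0.14595
  Q(3)·log₂(Q(3)/P(3)) = 0.25·log₂(0.25/0.1092) = 0.29874
  Q(4)·log₂(Q(4)/P(4)) = 0.25·log₂(0.25/0.01) = 1.16096

D_KL(Q||P) = -0.37850 + 0.14595 + 0.29874 + 1.16096 = 1.22715 ≈ 1.2272 bits

These are NOT equal (difference: 0.4205 bits). KL divergence is asymmetric: D_KL(P||Q) ≠ D_KL(Q||P) in general.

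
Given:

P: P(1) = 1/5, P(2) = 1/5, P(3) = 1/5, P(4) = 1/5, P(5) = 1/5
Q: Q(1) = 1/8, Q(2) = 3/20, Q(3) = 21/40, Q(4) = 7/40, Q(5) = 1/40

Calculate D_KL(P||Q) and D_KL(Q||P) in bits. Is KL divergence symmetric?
D_KL(P||Q) = 0.5787 bits, D_KL(Q||P) = 0.4752 bits. No, KL divergence is not symmetric.

D_KL(P||Q) = Σ P(x) log₂(P(x)/Q(x))

Computing term by term:
  P(1)·log₂(P(1)/Q(1)) = (1/5)·log₂((1/5)/(1/8)) = 0.13561
  P(2)·log₂(P(2)/Q(2)) = (1/5)·log₂((1/5)/(3/20)) = 0.08301
  P(3)·log₂(P(3)/Q(3)) = (1/5)·log₂((1/5)/(21/40)) = -0.27846
  P(4)·log₂(P(4)/Q(4)) = (1/5)·log₂((1/5)/(7/40)) = 0.03853
  P(5)·log₂(P(5)/Q(5)) = (1/5)·log₂((1/5)/(1/40)) = 0.60000

D_KL(P||Q) = 0.13561 + 0.08301 - 0.27846 + 0.03853 + 0.60000 = 0.57869 ≈ 0.5787 bits

D_KL(Q||P) = Σ Q(x) log₂(Q(x)/P(x))

Computing term by term:
  Q(1)·log₂(Q(1)/P(1)) = (1/8)·log₂((1/8)/(1/5)) = -0.08476
  Q(2)·log₂(Q(2)/P(2)) = (3/20)·log₂((3/20)/(1/5)) = -0.06226
  Q(3)·log₂(Q(3)/P(3)) = (21/40)·log₂((21/40)/(1/5)) = 0.73097
  Q(4)·log₂(Q(4)/P(4)) = (7/40)·log₂((7/40)/(1/5)) = -0.03371
  Q(5)·log₂(Q(5)/P(5)) = (1/40)·log₂((1/40)/(1/5)) = -0.07500

D_KL(Q||P) = -0.08476 - 0.06226 + 0.73097 - 0.03371 - 0.07500 = 0.47524 ≈ 0.4752 bits

These are NOT equal (difference: 0.1035 bits). KL divergence is asymmetric: D_KL(P||Q) ≠ D_KL(Q||P) in general.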